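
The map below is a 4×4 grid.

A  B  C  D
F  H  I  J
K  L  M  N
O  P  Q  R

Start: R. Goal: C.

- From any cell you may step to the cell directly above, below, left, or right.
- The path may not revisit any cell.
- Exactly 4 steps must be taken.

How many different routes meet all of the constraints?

Need simple routes of exactly 4 moves from R to C (Manhattan distance 4, so 0 moves are spent on a detour and 0 undoing it).
Enumerating: R N J D C | R N J I C | R N M I C | R Q M I C.
That gives 4 routes.

4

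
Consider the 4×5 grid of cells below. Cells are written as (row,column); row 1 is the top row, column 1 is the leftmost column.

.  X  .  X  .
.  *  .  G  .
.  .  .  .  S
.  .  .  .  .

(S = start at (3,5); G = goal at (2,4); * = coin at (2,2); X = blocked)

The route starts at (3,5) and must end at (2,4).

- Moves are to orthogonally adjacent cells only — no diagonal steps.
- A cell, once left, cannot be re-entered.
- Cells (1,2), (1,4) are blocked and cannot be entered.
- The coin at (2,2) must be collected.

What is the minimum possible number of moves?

6

Any route passes through (2,2) somewhere between (3,5) and (2,4). Summing Manhattan distances along the two legs ((3,5) → (2,2) → (2,4)) gives a lower bound of 4 + 2 = 6 moves.
A route of 6 moves achieves this: (3,5) → (3,4) → (3,3) → (3,2) → (2,2) → (2,3) → (2,4).
Since 6 matches the lower bound, it is optimal.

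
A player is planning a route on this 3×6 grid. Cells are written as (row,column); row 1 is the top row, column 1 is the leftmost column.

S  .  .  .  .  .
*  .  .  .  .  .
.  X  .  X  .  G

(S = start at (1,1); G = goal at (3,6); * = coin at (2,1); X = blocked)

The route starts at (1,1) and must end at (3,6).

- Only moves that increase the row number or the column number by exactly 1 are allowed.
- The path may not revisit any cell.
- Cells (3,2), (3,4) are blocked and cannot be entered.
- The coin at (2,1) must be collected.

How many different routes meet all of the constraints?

A right/down-only route from (1,1) to (3,6) makes exactly 2 down-moves and 5 right-moves in some order.
With no other constraints that would be C(7,2) = 21 routes.
Split at (2,1) and multiply the segment counts (each segment already excludes blocked cells): (1,1)→(2,1): 1; (2,1)→(3,6): 2; product = 2.
That gives 2 routes.

2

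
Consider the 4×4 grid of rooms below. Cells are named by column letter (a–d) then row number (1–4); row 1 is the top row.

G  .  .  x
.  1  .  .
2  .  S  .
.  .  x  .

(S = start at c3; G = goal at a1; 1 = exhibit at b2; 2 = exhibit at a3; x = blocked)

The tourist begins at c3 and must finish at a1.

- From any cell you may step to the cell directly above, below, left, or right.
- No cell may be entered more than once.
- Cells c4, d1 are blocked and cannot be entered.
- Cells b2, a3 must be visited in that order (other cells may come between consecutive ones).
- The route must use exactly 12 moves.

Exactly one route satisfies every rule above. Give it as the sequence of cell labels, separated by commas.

The waypoints must appear in the order b2, a3, with no cell reused.
Route from c3: right to d3, up to d2, left to c2, up to c1, left to b1, 3× down (reaching b4), left to a4, 3× up (reaching a1) — 12 moves in all.
Check: order respected (1 at step 6, 2 at step 10); 12 moves as required.

c3, d3, d2, c2, c1, b1, b2, b3, b4, a4, a3, a2, a1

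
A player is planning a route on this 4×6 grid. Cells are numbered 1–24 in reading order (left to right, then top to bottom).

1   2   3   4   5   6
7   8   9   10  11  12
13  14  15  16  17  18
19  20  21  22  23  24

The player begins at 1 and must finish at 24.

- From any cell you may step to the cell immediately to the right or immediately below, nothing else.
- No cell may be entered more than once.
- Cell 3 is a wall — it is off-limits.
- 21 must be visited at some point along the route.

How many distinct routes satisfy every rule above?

A right/down-only route from 1 to 24 makes exactly 3 down-moves and 5 right-moves in some order.
With no other constraints that would be C(8,3) = 56 routes.
Split at 21 and multiply the segment counts (each segment already excludes blocked cells): 1→21: 9; 21→24: 1; product = 9.
That gives 9 routes.

9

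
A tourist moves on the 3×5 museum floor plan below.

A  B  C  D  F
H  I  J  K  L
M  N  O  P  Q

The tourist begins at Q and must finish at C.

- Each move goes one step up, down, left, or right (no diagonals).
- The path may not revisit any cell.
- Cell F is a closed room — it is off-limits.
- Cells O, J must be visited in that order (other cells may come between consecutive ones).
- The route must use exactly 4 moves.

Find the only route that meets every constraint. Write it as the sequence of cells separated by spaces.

Q P O J C

The waypoints must appear in the order O, J, with no cell reused.
Route from Q: left 2 to O, up 2 to C — 4 moves in all.
Check: order respected (O at step 2, J at step 3); 4 moves as required.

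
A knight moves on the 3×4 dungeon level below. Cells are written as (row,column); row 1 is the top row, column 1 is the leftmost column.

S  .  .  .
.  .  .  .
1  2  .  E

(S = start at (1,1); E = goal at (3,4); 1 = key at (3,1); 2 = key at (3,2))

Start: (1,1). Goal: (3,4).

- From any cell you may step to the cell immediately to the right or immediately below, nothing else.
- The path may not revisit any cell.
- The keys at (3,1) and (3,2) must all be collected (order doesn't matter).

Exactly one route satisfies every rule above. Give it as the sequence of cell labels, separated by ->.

(1,1) -> (2,1) -> (3,1) -> (3,2) -> (3,3) -> (3,4)

Moves only go right or down, so the column and row indices never decrease.
Route from (1,1): 2× down (reaching (3,1)), 3× right (reaching (3,4)) — 5 moves in all.
Check: all required cells visited.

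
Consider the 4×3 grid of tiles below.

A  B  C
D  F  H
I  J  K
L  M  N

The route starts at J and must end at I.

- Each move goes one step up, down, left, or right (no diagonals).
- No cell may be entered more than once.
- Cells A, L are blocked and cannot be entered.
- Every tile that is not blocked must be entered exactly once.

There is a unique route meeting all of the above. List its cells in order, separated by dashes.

Need to visit all 10 open cells exactly once, starting at J and ending at I.
Route from J: down 1 to M, right 1 to N, up 3 to C, left 1 to B, down 1 to F, left 1 to D, down 1 to I — 9 moves in all.
Check: all 10 open cells covered.

J - M - N - K - H - C - B - F - D - I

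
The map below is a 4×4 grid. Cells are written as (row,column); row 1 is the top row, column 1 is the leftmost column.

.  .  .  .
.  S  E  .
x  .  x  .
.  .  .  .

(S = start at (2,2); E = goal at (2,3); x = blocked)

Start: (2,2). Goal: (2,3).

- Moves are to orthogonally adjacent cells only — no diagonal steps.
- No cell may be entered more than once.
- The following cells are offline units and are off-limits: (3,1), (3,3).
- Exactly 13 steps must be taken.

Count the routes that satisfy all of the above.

0

Need simple routes of exactly 13 moves from (2,2) to (2,3) (Manhattan distance 1, so 6 moves are spent on a detour and 6 undoing it).
No route satisfies every constraint, so the count is 0.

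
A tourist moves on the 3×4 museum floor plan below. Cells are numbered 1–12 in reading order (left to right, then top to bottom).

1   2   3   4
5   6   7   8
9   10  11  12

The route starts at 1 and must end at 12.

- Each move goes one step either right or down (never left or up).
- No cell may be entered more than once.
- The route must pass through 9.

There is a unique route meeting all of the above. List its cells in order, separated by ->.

Moves only go right or down, so the column and row indices never decrease.
Route from 1: 2× down (reaching 9), 3× right (reaching 12) — 5 moves in all.
Check: all required cells visited.

1 -> 5 -> 9 -> 10 -> 11 -> 12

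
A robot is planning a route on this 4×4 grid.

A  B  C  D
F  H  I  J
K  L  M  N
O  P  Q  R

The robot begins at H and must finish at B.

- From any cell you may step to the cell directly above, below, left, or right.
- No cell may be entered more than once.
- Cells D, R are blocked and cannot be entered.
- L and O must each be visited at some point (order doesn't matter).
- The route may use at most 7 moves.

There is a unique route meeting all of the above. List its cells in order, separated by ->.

Any route must reach L and O and still end at B within 7 moves, so the order of the required stops is forced.
Route from H: down 2 to P, left 1 to O, up 3 to A, right 1 to B — 7 moves in all.
Check: all required cells visited; 7 ≤ 7 moves.

H -> L -> P -> O -> K -> F -> A -> B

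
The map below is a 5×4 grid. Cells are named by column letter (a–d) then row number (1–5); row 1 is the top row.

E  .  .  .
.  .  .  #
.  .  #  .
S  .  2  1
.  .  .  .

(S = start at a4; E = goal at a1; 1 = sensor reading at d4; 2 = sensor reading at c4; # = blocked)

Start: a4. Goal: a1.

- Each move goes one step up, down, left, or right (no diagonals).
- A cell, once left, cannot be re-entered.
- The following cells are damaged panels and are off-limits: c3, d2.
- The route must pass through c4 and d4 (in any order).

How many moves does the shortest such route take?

11

Any route passes through c4 and d4 in some order between a4 and a1. Summing Manhattan distances along each leg and taking the cheapest ordering (a4 → d4 → c4 → a1) gives a lower bound of 3 + 1 + 5 = 9 moves.
The shortest route satisfying every rule uses 11 moves: a4 → a5 → b5 → c5 → d5 → d4 → c4 → b4 → b3 → b2 → b1 → a1.
The no-revisit rule (legs can't share cells) pushes the minimum above the 9-move bound; an exhaustive check rules out every length from 9 to 10, leaving 11 as the minimum.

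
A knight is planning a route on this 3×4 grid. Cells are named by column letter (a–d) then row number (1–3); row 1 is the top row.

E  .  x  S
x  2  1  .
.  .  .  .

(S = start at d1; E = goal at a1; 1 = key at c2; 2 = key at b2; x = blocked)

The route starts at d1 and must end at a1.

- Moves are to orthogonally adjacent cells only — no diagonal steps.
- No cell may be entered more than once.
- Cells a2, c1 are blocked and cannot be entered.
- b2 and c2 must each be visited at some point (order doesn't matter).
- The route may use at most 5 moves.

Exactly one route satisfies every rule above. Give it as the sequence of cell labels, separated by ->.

The 5-move cap with required stops at b2, c2 leaves no slack for detours.
Route from d1: down to d2, 2× left (reaching b2), up to b1, left to a1 — 5 moves in all.
Check: all required cells visited; 5 ≤ 5 moves.

d1 -> d2 -> c2 -> b2 -> b1 -> a1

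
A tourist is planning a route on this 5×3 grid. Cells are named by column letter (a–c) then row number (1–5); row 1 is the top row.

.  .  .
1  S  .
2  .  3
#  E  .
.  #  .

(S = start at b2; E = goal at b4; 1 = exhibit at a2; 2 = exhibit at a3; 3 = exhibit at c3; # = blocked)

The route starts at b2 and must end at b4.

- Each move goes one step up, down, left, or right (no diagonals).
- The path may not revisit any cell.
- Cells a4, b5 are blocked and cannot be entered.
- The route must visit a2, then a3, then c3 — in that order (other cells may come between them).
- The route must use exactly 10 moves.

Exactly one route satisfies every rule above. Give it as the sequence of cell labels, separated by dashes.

The waypoints must appear in the order a2, a3, c3, with no cell reused.
Route from b2: right to c2, up to c1, 2× left (reaching a1), 2× down (reaching a3), 2× right (reaching c3), down to c4, left to b4 — 10 moves in all.
Check: order respected (1 at step 5, 2 at step 6, 3 at step 8); 10 moves as required.

b2 - c2 - c1 - b1 - a1 - a2 - a3 - b3 - c3 - c4 - b4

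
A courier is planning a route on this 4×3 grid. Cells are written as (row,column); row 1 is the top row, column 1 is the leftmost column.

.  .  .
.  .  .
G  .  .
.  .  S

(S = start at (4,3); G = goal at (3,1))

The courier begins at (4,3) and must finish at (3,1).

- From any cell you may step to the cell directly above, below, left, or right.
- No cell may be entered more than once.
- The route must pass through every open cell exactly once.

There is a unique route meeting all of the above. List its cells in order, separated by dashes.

Need to visit all 12 open cells exactly once, starting at (4,3) and ending at (3,1).
Route from (4,3): up 3 to (1,3), left 2 to (1,1), down 1 to (2,1), right 1 to (2,2), down 2 to (4,2), left 1 to (4,1), up 1 to (3,1) — 11 moves in all.
Check: all 12 open cells covered.

(4,3) - (3,3) - (2,3) - (1,3) - (1,2) - (1,1) - (2,1) - (2,2) - (3,2) - (4,2) - (4,1) - (3,1)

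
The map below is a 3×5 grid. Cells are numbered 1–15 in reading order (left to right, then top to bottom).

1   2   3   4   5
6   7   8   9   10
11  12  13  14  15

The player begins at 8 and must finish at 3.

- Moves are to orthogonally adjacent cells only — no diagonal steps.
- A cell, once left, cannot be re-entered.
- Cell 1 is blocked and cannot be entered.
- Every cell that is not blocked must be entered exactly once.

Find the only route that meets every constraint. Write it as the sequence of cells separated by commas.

8, 9, 4, 5, 10, 15, 14, 13, 12, 11, 6, 7, 2, 3

Need to visit all 14 open cells exactly once, starting at 8 and ending at 3.
Route from 8: right 1 to 9, up 1 to 4, right 1 to 5, down 2 to 15, left 4 to 11, up 1 to 6, right 1 to 7, up 1 to 2, right 1 to 3 — 13 moves in all.
Check: all 14 open cells covered.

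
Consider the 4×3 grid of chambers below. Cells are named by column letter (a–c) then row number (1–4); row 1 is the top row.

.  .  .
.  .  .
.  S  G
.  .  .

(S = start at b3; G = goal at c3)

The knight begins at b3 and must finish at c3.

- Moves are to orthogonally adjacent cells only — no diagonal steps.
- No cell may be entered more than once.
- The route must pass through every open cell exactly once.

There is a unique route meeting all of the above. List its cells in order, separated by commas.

Need to visit all 12 open cells exactly once, starting at b3 and ending at c3.
Cell c1 has only two open neighbours (c2 and b1), so the path must pass straight through it: one of those is the cell it's entered from and the other is where it exits.
Route from b3: up to b2, right to c2, up to c1, 2× left (reaching a1), 3× down (reaching a4), 2× right (reaching c4), up to c3 — 11 moves in all.
Check: all 12 open cells covered.

b3, b2, c2, c1, b1, a1, a2, a3, a4, b4, c4, c3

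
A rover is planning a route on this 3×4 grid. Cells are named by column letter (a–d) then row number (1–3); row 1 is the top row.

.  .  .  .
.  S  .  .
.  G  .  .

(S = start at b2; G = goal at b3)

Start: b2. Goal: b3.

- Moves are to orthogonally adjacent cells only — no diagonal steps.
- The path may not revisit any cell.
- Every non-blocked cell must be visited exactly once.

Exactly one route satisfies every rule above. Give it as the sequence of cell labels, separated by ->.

Need to visit all 12 open cells exactly once, starting at b2 and ending at b3.
Route from b2: right 1 to c2, down 1 to c3, right 1 to d3, up 2 to d1, left 3 to a1, down 2 to a3, right 1 to b3 — 11 moves in all.
Check: all 12 open cells covered.

b2 -> c2 -> c3 -> d3 -> d2 -> d1 -> c1 -> b1 -> a1 -> a2 -> a3 -> b3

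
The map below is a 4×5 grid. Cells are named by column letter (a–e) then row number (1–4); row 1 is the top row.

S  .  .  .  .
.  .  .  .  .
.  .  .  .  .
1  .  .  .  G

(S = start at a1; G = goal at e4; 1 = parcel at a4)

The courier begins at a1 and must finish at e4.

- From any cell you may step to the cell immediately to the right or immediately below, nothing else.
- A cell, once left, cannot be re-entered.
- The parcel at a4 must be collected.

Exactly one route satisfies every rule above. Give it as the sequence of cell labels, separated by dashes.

a1 - a2 - a3 - a4 - b4 - c4 - d4 - e4

Moves only go right or down, so the column and row indices never decrease.
Route from a1: 3× down (reaching a4), 4× right (reaching e4) — 7 moves in all.
Check: all required cells visited.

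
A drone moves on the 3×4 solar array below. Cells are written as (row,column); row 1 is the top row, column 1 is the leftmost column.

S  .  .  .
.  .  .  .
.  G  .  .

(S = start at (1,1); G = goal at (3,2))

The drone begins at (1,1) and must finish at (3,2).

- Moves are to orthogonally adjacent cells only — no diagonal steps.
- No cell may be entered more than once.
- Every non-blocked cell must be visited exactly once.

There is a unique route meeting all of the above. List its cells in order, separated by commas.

(1,1), (1,2), (1,3), (1,4), (2,4), (3,4), (3,3), (2,3), (2,2), (2,1), (3,1), (3,2)

Need to visit all 12 open cells exactly once, starting at (1,1) and ending at (3,2).
Cell (3,4) has only two open neighbours ((2,4) and (3,3)), so the path must pass straight through it: one of those is the cell it's entered from and the other is where it exits.
Route from (1,1): 3× right (reaching (1,4)), 2× down (reaching (3,4)), left to (3,3), up to (2,3), 2× left (reaching (2,1)), down to (3,1), right to (3,2) — 11 moves in all.
Check: all 12 open cells covered.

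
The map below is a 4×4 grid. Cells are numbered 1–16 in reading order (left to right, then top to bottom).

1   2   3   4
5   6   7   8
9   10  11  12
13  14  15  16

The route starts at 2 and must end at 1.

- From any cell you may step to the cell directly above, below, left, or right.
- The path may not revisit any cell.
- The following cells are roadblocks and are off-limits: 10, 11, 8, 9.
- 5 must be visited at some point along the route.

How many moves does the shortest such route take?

Any route passes through 5 somewhere between 2 and 1. Summing Manhattan distances along the two legs (2 → 5 → 1) gives a lower bound of 2 + 1 = 3 moves.
A route of 3 moves achieves this: 2 → 6 → 5 → 1.
Since 3 matches the lower bound, it is optimal.

3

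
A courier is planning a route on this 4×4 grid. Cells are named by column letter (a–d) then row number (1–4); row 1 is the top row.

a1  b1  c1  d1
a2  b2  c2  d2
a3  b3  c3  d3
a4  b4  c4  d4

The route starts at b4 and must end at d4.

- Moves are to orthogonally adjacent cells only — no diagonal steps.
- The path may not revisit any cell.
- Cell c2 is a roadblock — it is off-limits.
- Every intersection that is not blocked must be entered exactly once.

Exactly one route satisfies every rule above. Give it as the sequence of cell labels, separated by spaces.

b4 a4 a3 b3 b2 a2 a1 b1 c1 d1 d2 d3 c3 c4 d4

Need to visit all 15 open cells exactly once, starting at b4 and ending at d4.
Route from b4: left 1 to a4, up 1 to a3, right 1 to b3, up 1 to b2, left 1 to a2, up 1 to a1, right 3 to d1, down 2 to d3, left 1 to c3, down 1 to c4, right 1 to d4 — 14 moves in all.
Check: all 15 open cells covered.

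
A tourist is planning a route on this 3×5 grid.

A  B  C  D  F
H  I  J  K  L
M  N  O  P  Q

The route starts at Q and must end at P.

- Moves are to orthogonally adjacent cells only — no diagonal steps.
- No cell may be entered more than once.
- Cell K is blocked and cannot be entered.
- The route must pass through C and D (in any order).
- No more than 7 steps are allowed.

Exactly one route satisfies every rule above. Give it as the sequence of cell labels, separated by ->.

Any route must reach C and D and still end at P within 7 moves, so the order of the required stops is forced.
Route from Q: 2× up (reaching F), 2× left (reaching C), 2× down (reaching O), right to P — 7 moves in all.
Check: all required cells visited; 7 ≤ 7 moves.

Q -> L -> F -> D -> C -> J -> O -> P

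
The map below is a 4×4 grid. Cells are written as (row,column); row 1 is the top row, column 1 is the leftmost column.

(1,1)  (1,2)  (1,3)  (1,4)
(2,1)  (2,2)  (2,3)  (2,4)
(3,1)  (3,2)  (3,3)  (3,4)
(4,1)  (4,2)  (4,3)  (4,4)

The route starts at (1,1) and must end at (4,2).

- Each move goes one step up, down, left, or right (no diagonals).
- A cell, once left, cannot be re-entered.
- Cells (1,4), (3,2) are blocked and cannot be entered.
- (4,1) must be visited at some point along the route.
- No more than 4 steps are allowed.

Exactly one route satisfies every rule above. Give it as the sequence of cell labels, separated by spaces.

The 4-move cap with required stops at (4,1) leaves no slack for detours.
Route from (1,1): down 3 to (4,1), right 1 to (4,2) — 4 moves in all.
Check: all required cells visited; 4 ≤ 4 moves.

(1,1) (2,1) (3,1) (4,1) (4,2)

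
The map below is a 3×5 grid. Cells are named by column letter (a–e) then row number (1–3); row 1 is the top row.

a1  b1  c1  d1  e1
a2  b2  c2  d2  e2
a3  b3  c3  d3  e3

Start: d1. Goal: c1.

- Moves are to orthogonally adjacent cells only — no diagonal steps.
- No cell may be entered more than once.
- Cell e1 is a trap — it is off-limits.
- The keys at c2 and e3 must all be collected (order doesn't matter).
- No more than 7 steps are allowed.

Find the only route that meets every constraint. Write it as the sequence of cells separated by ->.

The budget equals the shortest possible length, so every move has to be on a shortest route through the required cells.
Route from d1: down 1 to d2, right 1 to e2, down 1 to e3, left 2 to c3, up 2 to c1 — 7 moves in all.
Check: all required cells visited; 7 ≤ 7 moves.

d1 -> d2 -> e2 -> e3 -> d3 -> c3 -> c2 -> c1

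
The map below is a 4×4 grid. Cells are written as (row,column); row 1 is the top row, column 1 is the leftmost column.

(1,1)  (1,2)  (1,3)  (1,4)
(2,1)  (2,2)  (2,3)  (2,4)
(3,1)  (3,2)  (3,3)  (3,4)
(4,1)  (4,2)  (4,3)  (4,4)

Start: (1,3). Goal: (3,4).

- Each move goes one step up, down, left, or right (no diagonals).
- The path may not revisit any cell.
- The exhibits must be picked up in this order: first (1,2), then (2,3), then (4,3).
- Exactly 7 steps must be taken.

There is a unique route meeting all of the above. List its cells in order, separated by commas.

(1,3), (1,2), (2,2), (2,3), (3,3), (4,3), (4,4), (3,4)

The waypoints must appear in the order (1,2), (2,3), (4,3), with no cell reused.
Route from (1,3): left 1 to (1,2), down 1 to (2,2), right 1 to (2,3), down 2 to (4,3), right 1 to (4,4), up 1 to (3,4) — 7 moves in all.
Check: order respected ((1,2) at step 1, (2,3) at step 3, (4,3) at step 5); 7 moves as required.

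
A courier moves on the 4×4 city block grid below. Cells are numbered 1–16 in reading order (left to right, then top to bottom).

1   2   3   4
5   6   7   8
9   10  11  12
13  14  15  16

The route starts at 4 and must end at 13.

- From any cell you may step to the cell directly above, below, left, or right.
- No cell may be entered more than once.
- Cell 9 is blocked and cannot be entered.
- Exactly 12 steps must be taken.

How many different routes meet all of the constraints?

Need simple routes of exactly 12 moves from 4 to 13 (Manhattan distance 6, so 3 moves are spent on a detour and 3 undoing it).
Branch systematically from the start, pruning whenever the remaining move budget drops below the Manhattan distance to 13 or differs from it in parity. Grouping the completions by first move — via 8: 4; via 3: 7 — and summing: 4 + 7 = 11.
That gives 11 routes.

11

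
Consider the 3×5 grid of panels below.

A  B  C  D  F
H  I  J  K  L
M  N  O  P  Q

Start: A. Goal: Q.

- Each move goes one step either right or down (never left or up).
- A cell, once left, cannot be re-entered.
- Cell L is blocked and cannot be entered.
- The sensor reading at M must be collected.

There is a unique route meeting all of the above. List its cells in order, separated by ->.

Moves only go right or down, so the column and row indices never decrease.
Route from A: down 2 to M, right 4 to Q — 6 moves in all.
Check: all required cells visited.

A -> H -> M -> N -> O -> P -> Q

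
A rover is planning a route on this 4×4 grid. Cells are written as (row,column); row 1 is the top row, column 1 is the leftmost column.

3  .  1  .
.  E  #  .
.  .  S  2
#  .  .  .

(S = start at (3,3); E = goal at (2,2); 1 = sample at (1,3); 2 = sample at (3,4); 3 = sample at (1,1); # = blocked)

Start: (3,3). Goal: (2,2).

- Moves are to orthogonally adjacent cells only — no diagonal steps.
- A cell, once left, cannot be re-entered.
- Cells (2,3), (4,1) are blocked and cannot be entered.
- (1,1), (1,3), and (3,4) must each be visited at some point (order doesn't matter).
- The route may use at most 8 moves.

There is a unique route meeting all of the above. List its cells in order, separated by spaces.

(3,3) (3,4) (2,4) (1,4) (1,3) (1,2) (1,1) (2,1) (2,2)

The budget equals the shortest possible length, so every move has to be on a shortest route through the required cells.
Route from (3,3): right 1 to (3,4), up 2 to (1,4), left 3 to (1,1), down 1 to (2,1), right 1 to (2,2) — 8 moves in all.
Check: all required cells visited; 8 ≤ 8 moves.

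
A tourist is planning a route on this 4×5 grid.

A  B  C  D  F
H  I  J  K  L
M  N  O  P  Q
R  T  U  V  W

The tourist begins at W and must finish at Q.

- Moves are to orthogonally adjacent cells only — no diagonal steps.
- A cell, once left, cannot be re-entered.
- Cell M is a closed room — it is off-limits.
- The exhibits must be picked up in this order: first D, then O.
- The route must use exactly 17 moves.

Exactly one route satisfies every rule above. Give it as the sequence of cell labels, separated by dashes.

W - V - U - T - N - I - H - A - B - C - D - F - L - K - J - O - P - Q

The waypoints must appear in the order D, O, with no cell reused.
Route from W: 3× left (reaching T), 2× up (reaching I), left to H, up to A, 4× right (reaching F), down to L, 2× left (reaching J), down to O, 2× right (reaching Q) — 17 moves in all.
Check: order respected (D at step 10, O at step 15); 17 moves as required.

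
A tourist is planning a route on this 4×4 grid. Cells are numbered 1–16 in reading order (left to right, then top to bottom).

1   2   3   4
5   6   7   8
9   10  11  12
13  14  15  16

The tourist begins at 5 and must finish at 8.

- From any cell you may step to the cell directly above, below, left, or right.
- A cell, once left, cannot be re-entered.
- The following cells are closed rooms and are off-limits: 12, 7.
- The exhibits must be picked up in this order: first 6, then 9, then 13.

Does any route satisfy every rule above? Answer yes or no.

Ignoring the required order, 2 revisit-free routes from 5 to 8 pass through all of 6, 9, and 13; the waypoint orders that occur are 9 → 13 → 6 (2) — never 6 → 9 → 13.

no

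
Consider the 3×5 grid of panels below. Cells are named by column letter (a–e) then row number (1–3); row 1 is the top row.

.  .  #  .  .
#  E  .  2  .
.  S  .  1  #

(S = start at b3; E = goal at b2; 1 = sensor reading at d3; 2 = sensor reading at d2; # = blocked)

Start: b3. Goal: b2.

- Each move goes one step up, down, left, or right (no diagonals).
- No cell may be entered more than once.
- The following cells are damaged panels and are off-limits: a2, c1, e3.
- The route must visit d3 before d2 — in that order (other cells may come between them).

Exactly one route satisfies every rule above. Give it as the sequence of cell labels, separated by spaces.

b3 c3 d3 d2 c2 b2

The waypoints must appear in the order d3, d2, with no cell reused.
Route from b3: 2× right (reaching d3), up to d2, 2× left (reaching b2) — 5 moves in all.
Check: order respected (1 at step 2, 2 at step 3).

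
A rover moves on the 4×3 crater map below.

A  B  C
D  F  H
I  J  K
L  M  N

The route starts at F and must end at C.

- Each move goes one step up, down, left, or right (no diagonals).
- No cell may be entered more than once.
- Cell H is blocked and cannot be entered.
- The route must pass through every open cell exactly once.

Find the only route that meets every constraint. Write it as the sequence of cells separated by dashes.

Need to visit all 11 open cells exactly once, starting at F and ending at C.
Route from F: down 1 to J, right 1 to K, down 1 to N, left 2 to L, up 3 to A, right 2 to C — 10 moves in all.
Check: all 11 open cells covered.

F - J - K - N - M - L - I - D - A - B - C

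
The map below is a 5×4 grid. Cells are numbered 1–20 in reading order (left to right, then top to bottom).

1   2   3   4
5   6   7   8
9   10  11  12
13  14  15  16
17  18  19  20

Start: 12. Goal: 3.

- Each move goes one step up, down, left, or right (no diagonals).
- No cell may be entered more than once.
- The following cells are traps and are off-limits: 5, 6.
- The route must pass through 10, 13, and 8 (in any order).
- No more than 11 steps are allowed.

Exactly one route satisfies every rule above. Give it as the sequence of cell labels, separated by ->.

The 11-move cap with required stops at 10, 13, 8 leaves no slack for detours.
Route from 12: down 1 to 16, left 3 to 13, up 1 to 9, right 2 to 11, up 1 to 7, right 1 to 8, up 1 to 4, left 1 to 3 — 11 moves in all.
Check: all required cells visited; 11 ≤ 11 moves.

12 -> 16 -> 15 -> 14 -> 13 -> 9 -> 10 -> 11 -> 7 -> 8 -> 4 -> 3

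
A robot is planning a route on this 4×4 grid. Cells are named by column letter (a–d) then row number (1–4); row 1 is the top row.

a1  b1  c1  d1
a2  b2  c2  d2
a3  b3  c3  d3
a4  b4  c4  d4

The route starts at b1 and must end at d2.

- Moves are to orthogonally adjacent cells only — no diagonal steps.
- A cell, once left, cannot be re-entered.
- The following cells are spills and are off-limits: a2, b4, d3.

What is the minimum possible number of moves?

The Manhattan distance from b1 to d2 is |1−2| + |2−4| = 3, so at least 3 moves are needed.
A route of 3 moves achieves this: b1 → b2 → c2 → d2.
Since 3 matches the lower bound, it is optimal.

3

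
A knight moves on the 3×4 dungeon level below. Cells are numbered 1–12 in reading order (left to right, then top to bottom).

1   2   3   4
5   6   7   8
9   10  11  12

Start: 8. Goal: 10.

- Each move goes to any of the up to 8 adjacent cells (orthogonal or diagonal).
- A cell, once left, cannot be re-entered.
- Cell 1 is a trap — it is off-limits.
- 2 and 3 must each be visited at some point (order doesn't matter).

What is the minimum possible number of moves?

4

Any route passes through 2 and 3 in some order between 8 and 10. Summing Chebyshev distances along each leg and taking the cheapest ordering (8 → 3 → 2 → 10) gives a lower bound of 1 + 1 + 2 = 4 moves.
A route of 4 moves achieves this: 8 → 3 → 2 → 5 → 10.
Since 4 matches the lower bound, it is optimal.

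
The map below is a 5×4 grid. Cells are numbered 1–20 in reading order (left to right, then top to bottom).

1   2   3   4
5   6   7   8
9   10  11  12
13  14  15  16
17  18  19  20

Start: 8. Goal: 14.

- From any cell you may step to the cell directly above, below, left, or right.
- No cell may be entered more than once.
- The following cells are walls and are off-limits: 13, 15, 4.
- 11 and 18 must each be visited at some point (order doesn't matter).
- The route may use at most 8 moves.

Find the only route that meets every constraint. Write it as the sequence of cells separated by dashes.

The 8-move cap with required stops at 11, 18 leaves no slack for detours.
Route from 8: left 1 to 7, down 1 to 11, right 1 to 12, down 2 to 20, left 2 to 18, up 1 to 14 — 8 moves in all.
Check: all required cells visited; 8 ≤ 8 moves.

8 - 7 - 11 - 12 - 16 - 20 - 19 - 18 - 14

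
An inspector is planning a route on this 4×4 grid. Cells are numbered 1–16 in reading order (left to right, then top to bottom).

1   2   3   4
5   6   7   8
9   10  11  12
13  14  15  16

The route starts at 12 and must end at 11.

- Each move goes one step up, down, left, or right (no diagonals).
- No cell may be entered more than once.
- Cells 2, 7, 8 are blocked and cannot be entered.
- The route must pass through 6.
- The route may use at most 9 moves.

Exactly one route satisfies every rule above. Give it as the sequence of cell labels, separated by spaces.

12 16 15 14 13 9 5 6 10 11

The 9-move cap with required stops at 6 leaves no slack for detours.
Route from 12: down 1 to 16, left 3 to 13, up 2 to 5, right 1 to 6, down 1 to 10, right 1 to 11 — 9 moves in all.
Check: all required cells visited; 9 ≤ 9 moves.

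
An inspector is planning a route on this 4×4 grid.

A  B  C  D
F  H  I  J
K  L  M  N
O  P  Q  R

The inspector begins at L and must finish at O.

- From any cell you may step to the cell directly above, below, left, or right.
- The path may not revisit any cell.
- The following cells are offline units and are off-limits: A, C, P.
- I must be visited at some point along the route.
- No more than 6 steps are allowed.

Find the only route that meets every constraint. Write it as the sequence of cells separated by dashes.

The budget equals the shortest possible length, so every move has to be on a shortest route through the required cells.
Route from L: right 1 to M, up 1 to I, left 2 to F, down 2 to O — 6 moves in all.
Check: all required cells visited; 6 ≤ 6 moves.

L - M - I - H - F - K - O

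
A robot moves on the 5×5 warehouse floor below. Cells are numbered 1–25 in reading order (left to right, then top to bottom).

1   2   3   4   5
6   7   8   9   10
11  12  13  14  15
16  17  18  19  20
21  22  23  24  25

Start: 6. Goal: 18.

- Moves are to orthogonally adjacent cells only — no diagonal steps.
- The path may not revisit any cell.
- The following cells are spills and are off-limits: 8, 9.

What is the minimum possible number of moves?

4

The Manhattan distance from 6 to 18 is |2−4| + |1−3| = 4, so at least 4 moves are needed.
A route of 4 moves achieves this: 6 → 11 → 16 → 17 → 18.
Since 4 matches the lower bound, it is optimal.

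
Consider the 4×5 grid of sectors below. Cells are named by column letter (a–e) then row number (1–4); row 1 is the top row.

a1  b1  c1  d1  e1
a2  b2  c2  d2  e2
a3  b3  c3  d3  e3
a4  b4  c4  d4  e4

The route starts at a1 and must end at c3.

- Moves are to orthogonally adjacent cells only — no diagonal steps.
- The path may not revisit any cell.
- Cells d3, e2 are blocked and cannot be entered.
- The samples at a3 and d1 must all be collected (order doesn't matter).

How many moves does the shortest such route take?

Any route passes through a3 and d1 in some order between a1 and c3. Summing Manhattan distances along each leg and taking the cheapest ordering (a1 → a3 → d1 → c3) gives a lower bound of 2 + 5 + 3 = 10 moves.
A route of 10 moves achieves this: a1 → a2 → a3 → b3 → b2 → b1 → c1 → d1 → d2 → c2 → c3.
Since 10 matches the lower bound, it is optimal.

10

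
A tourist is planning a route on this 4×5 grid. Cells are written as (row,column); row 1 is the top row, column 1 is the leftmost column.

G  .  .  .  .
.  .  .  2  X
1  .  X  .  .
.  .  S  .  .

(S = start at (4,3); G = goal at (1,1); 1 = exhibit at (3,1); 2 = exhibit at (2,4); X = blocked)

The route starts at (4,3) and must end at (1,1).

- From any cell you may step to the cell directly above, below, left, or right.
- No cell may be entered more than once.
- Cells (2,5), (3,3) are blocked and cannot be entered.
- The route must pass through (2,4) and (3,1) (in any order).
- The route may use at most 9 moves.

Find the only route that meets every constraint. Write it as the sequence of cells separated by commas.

(4,3), (4,4), (3,4), (2,4), (2,3), (2,2), (3,2), (3,1), (2,1), (1,1)

The 9-move cap with required stops at (2,4), (3,1) leaves no slack for detours.
Route from (4,3): right 1 to (4,4), up 2 to (2,4), left 2 to (2,2), down 1 to (3,2), left 1 to (3,1), up 2 to (1,1) — 9 moves in all.
Check: all required cells visited; 9 ≤ 9 moves.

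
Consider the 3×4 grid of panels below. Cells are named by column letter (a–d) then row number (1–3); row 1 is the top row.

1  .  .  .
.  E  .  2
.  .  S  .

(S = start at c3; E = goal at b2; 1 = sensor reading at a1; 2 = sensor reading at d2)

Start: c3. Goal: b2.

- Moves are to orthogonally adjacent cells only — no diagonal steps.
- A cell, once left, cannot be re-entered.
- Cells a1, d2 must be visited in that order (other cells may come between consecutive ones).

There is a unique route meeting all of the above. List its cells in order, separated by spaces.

The waypoints must appear in the order a1, d2, with no cell reused.
Route from c3: left 2 to a3, up 2 to a1, right 3 to d1, down 1 to d2, left 2 to b2 — 10 moves in all.
Check: order respected (1 at step 4, 2 at step 8).

c3 b3 a3 a2 a1 b1 c1 d1 d2 c2 b2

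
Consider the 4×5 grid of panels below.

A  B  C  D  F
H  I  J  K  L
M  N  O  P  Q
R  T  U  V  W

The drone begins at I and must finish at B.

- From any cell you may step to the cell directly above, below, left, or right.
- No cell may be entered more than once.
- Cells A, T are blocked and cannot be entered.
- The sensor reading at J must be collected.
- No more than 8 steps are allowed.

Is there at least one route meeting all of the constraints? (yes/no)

One route that works: I → J → C → B.

yes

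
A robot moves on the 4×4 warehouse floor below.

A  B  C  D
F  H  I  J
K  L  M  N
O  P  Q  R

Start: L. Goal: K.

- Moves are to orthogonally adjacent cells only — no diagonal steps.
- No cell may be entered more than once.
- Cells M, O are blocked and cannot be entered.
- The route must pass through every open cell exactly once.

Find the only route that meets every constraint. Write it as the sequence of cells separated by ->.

L -> P -> Q -> R -> N -> J -> D -> C -> I -> H -> B -> A -> F -> K

Need to visit all 14 open cells exactly once, starting at L and ending at K.
Cell P has only two open neighbours (L and Q), so the path must pass straight through it: one of those is the cell it's entered from and the other is where it exits.
Route from L: down to P, 2× right (reaching R), 3× up (reaching D), left to C, down to I, left to H, up to B, left to A, 2× down (reaching K) — 13 moves in all.
Check: all 14 open cells covered.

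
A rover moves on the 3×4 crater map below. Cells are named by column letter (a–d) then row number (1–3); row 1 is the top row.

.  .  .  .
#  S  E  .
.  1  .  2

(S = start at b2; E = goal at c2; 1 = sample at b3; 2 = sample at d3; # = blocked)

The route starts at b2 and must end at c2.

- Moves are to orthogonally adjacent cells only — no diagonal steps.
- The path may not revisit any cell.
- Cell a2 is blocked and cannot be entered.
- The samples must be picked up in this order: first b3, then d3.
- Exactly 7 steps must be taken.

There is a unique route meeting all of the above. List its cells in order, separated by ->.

The waypoints must appear in the order b3, d3, with no cell reused.
Route from b2: down to b3, 2× right (reaching d3), 2× up (reaching d1), left to c1, down to c2 — 7 moves in all.
Check: order respected (1 at step 1, 2 at step 3); 7 moves as required.

b2 -> b3 -> c3 -> d3 -> d2 -> d1 -> c1 -> c2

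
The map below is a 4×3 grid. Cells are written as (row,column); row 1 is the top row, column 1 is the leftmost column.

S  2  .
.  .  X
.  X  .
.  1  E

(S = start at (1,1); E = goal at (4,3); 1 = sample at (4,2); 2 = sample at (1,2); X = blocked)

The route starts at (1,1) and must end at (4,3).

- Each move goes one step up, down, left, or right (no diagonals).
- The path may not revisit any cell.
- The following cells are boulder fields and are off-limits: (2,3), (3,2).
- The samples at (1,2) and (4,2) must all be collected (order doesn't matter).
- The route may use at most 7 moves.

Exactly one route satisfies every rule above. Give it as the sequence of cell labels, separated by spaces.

The 7-move cap with required stops at (1,2), (4,2) leaves no slack for detours.
Route from (1,1): right 1 to (1,2), down 1 to (2,2), left 1 to (2,1), down 2 to (4,1), right 2 to (4,3) — 7 moves in all.
Check: all required cells visited; 7 ≤ 7 moves.

(1,1) (1,2) (2,2) (2,1) (3,1) (4,1) (4,2) (4,3)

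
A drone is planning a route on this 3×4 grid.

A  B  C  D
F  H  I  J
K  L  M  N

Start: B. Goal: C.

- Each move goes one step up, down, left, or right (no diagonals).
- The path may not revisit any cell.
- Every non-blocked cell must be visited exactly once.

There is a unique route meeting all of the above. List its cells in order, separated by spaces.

B A F K L H I M N J D C

Need to visit all 12 open cells exactly once, starting at B and ending at C.
Cell D has only two open neighbours (J and C), so the path must pass straight through it: one of those is the cell it's entered from and the other is where it exits.
Route from B: left to A, 2× down (reaching K), right to L, up to H, right to I, down to M, right to N, 2× up (reaching D), left to C — 11 moves in all.
Check: all 12 open cells covered.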